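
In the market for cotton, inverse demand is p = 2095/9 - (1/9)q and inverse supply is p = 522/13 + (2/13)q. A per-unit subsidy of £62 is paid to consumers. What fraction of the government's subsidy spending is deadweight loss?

DWL / government spending = 117/961

Pre-subsidy: 2095/9 - (1/9)q = 522/13 + (2/13)q gives q* = 727 and p* = 152.
With the rebate, buyers effectively pay pb = ps − 62, where ps is the price sellers receive.
On the curves, pb = 2095/9 - (1/9)q and ps = 522/13 + (2/13)q; the wedge ps − pb = 62 gives 522/13 + (2/13)q − (2095/9 - (1/9)q) = 62, so q' = 961.
Then pb = 2095/9 − (1/9)·961 = 126 and ps = 522/13 + (2/13)·961 = 188.
ΔCS = ½(727 + 961)(152 − 126) = 21944; ΔPS = ½(727 + 961)(188 − 152) = 30384.
Government spending = 62 × 961 = 59582.
DWL = ½ × 62 × (961 − 727) = 7254; fraction = 7254 / 59582 = 117/961.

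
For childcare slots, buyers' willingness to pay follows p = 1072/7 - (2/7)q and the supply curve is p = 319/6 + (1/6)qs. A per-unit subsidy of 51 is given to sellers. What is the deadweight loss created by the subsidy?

Deadweight loss = 54621/19

Pre-subsidy: 1072/7 - (2/7)q = 319/6 + (1/6)q gives q* = 221 and p* = 90.
With the subsidy, sellers receive ps = pb + 51 for each unit, where pb is the price buyers pay.
On the curves, pb = 1072/7 - (2/7)q and ps = 319/6 + (1/6)q; the wedge ps − pb = 51 gives 319/6 + (1/6)q − (1072/7 - (2/7)q) = 51, so q' = 6341/19.
Then pb = 1072/7 − (2/7)·(6341/19) = 1098/19 and ps = 319/6 + (1/6)·(6341/19) = 2067/19.
The subsidy expands output by 6341/19 − 221 = 2142/19 past the efficient level; on those units the gap between marginal cost and willingness to pay runs from 0 up to 51.
DWL = ½ × 51 × 2142/19 = 54621/19.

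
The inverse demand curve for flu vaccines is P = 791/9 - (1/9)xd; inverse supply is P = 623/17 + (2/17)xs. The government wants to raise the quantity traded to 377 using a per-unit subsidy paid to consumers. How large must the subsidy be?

At x = 377, from the demand curve buyers pay Pb = 791/9 − (1/9)·377 = 46; from the supply curve sellers need Ps = 623/17 + (2/17)·377 = 81.
The subsidy must fill the gap: s = Ps − Pb = 81 − 46 = 35.

Required subsidy s = 35 per unit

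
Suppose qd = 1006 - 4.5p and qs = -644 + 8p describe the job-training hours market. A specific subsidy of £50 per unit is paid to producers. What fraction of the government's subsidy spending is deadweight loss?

DWL / government spending = 18/139

Pre-subsidy: 1006 - 4.5p = -644 + 8p gives p* = 132, q* = 412.
With the subsidy, sellers receive ps = pb + 50 for each unit, where pb is the price buyers pay.
Supply in terms of pb becomes qs = -644 + 8(pb + 50) = -244 + 8pb. Setting this equal to demand: 1006 - 4.5pb = -244 + 8pb, so pb = 100.
Sellers receive ps = 100 + 50 = 150; q' = 1006 − 4.5·100 = 556.
ΔCS = ½(412 + 556)(132 − 100) = 15488; ΔPS = ½(412 + 556)(150 − 132) = 8712.
Government spending = 50 × 556 = 27800.
DWL = ½ × 50 × (556 − 412) = 3600; fraction = 3600 / 27800 = 18/139.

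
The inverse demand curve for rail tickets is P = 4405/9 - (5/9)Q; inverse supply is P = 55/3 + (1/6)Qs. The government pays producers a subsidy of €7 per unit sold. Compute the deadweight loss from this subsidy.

Deadweight loss = 441/13

Pre-subsidy: 4405/9 - (5/9)Q = 55/3 + (1/6)Q gives Q* = 8480/13 and P* = 4955/39.
With the subsidy, sellers receive Ps = Pb + 7 for each unit, where Pb is the price buyers pay.
On the curves, Pb = 4405/9 - (5/9)Q and Ps = 55/3 + (1/6)Q; the wedge Ps − Pb = 7 gives 55/3 + (1/6)Q − (4405/9 - (5/9)Q) = 7, so Q' = 662.
Then Pb = 4405/9 − (5/9)·662 = 365/3 and Ps = 55/3 + (1/6)·662 = 386/3.
The subsidy expands output by 662 − 8480/13 = 126/13 past the efficient level; on those units the gap between marginal cost and willingness to pay runs from 0 up to 7.
DWL = ½ × 7 × 126/13 = 441/13.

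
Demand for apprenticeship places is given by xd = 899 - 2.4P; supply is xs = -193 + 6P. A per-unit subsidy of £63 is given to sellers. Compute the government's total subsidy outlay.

Pre-subsidy: 899 - 2.4P = -193 + 6P gives P* = 130, x* = 587.
With the subsidy, sellers receive Ps = Pb + 63 for each unit, where Pb is the price buyers pay.
Supply in terms of Pb becomes xs = -193 + 6(Pb + 63) = 185 + 6Pb. Setting this equal to demand: 899 - 2.4Pb = 185 + 6Pb, so Pb = 85.
Sellers receive Ps = 85 + 63 = 148; x' = 899 − 2.4·85 = 695.
Government outlay = subsidy × quantity = 63 × 695 = 43785.

Government cost = £43785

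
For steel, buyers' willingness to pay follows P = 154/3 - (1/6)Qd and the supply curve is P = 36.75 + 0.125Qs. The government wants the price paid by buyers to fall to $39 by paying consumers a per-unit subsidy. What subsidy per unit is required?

At a buyer price of 39, quantity demanded is 308 − 6·39 = 74.
Sellers supply 74 only when they receive Ps = 36.75 + 0.125·74 = 46.
s = Ps − Pb = 46 − 39 = 7.

Required subsidy s = $7 per unit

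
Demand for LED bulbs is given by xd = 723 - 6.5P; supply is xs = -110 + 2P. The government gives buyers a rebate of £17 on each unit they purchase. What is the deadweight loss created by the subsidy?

Deadweight loss = £221

Pre-subsidy: 723 - 6.5P = -110 + 2P gives P* = 98, x* = 86.
With the rebate, buyers effectively pay Pb = Ps − 17, where Ps is the price sellers receive.
Demand in terms of Ps becomes xd = 723 − 6.5(Ps − 17) = 833.5 - 6.5Ps. Setting this equal to supply: 833.5 - 6.5Ps = -110 + 2Ps, so Ps = 111.
Buyers pay Pb = 111 − 17 = 94; x' = -110 + 2·111 = 112.
The subsidy expands output by 112 − 86 = 26 past the efficient level; on those units the gap between marginal cost and willingness to pay runs from 0 up to 17.
DWL = ½ × 17 × 26 = 221.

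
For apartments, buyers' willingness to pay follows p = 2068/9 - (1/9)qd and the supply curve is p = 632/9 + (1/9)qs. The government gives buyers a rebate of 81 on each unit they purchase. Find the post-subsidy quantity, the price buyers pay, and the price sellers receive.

q' = 1082.5; buyers pay 109.5; sellers receive 190.5

Pre-subsidy: 2068/9 - (1/9)q = 632/9 + (1/9)q gives q* = 718 and p* = 150.
With the rebate, buyers effectively pay pb = ps − 81, where ps is the price sellers receive.
On the curves, pb = 2068/9 - (1/9)q and ps = 632/9 + (1/9)q; the wedge ps − pb = 81 gives 632/9 + (1/9)q − (2068/9 - (1/9)q) = 81, so q' = 1082.5.
Then pb = 2068/9 − (1/9)·1082.5 = 109.5 and ps = 632/9 + (1/9)·1082.5 = 190.5.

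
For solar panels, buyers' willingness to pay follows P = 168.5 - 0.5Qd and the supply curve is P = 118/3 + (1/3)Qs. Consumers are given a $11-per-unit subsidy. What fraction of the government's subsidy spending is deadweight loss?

DWL / government spending = 33/841

Pre-subsidy: 168.5 - 0.5Q = 118/3 + (1/3)Q gives Q* = 155 and P* = 91.
With the rebate, buyers effectively pay Pb = Ps − 11, where Ps is the price sellers receive.
On the curves, Pb = 168.5 - 0.5Q and Ps = 118/3 + (1/3)Q; the wedge Ps − Pb = 11 gives 118/3 + (1/3)Q − (168.5 - 0.5Q) = 11, so Q' = 168.2.
Then Pb = 168.5 − 0.5·168.2 = 84.4 and Ps = 118/3 + (1/3)·168.2 = 95.4.
ΔCS = ½(155 + 168.2)(91 − 84.4) = 1066.56; ΔPS = ½(155 + 168.2)(95.4 − 91) = 711.04.
Government spending = 11 × 168.2 = 1850.2.
DWL = ½ × 11 × (168.2 − 155) = 72.6; fraction = 72.6 / 1850.2 = 33/841.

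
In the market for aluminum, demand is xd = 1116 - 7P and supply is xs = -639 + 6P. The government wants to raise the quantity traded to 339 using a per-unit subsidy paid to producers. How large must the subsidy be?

At x = 339, invert demand for the buyer price: Pb = (1116 − 339)/7 = 111; invert supply for the seller price: Ps = (339 − (-639))/6 = 163.
The subsidy must fill the gap: s = Ps − Pb = 163 − 111 = 52.

Required subsidy s = 52 per unit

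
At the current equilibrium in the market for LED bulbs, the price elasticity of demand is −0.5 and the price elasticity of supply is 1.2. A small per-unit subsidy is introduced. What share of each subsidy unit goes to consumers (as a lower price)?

For a small subsidy around the equilibrium, the benefit split depends on the relative slopes, which at a point are proportional to the elasticities.
Buyer share = εs/(εs + |εd|) = 1.2/(1.2 + 0.5) = 12/17; seller share = |εd|/(εs + |εd|) = 5/17.

Consumer share = 12/17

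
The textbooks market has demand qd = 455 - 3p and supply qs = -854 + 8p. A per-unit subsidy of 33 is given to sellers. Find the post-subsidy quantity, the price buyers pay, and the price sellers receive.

Pre-subsidy: 455 - 3p = -854 + 8p gives p* = 119, q* = 98.
With the subsidy, sellers receive ps = pb + 33 for each unit, where pb is the price buyers pay.
Supply in terms of pb becomes qs = -854 + 8(pb + 33) = -590 + 8pb. Setting this equal to demand: 455 - 3pb = -590 + 8pb, so pb = 95.
Sellers receive ps = 95 + 33 = 128; q' = 455 − 3·95 = 170.

q' = 170; buyers pay 95; sellers receive 128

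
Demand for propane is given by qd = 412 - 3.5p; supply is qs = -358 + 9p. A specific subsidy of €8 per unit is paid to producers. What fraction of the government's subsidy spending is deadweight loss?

Pre-subsidy: 412 - 3.5p = -358 + 9p gives p* = 61.6, q* = 196.4.
With the subsidy, sellers receive ps = pb + 8 for each unit, where pb is the price buyers pay.
Supply in terms of pb becomes qs = -358 + 9(pb + 8) = -286 + 9pb. Setting this equal to demand: 412 - 3.5pb = -286 + 9pb, so pb = 55.84.
Sellers receive ps = 55.84 + 8 = 63.84; q' = 412 − 3.5·55.84 = 216.56.
ΔCS = ½(196.4 + 216.56)(61.6 − 55.84) = 1189.3248; ΔPS = ½(196.4 + 216.56)(63.84 − 61.6) = 462.5152.
Government spending = 8 × 216.56 = 1732.48.
DWL = ½ × 8 × (216.56 − 196.4) = 80.64; fraction = 80.64 / 1732.48 = 126/2707.

DWL / government spending = 126/2707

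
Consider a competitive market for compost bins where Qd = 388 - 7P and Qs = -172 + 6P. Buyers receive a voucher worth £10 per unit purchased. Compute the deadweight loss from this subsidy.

Pre-subsidy: 388 - 7P = -172 + 6P gives P* = 560/13, Q* = 1124/13.
With the rebate, buyers effectively pay Pb = Ps − 10, where Ps is the price sellers receive.
Demand in terms of Ps becomes Qd = 388 − 7(Ps − 10) = 458 - 7Ps. Setting this equal to supply: 458 - 7Ps = -172 + 6Ps, so Ps = 630/13.
Buyers pay Pb = 630/13 − 10 = 500/13; Q' = -172 + 6·(630/13) = 1544/13.
The subsidy expands output by 1544/13 − 1124/13 = 420/13 past the efficient level; on those units the gap between marginal cost and willingness to pay runs from 0 up to 10.
DWL = ½ × 10 × 420/13 = 2100/13.

Deadweight loss = 2100/13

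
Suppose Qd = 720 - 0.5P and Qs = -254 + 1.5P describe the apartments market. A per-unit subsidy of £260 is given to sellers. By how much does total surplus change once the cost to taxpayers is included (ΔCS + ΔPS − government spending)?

Pre-subsidy: 720 - 0.5P = -254 + 1.5P gives P* = 487, Q* = 476.5.
With the subsidy, sellers receive Ps = Pb + 260 for each unit, where Pb is the price buyers pay.
Supply in terms of Pb becomes Qs = -254 + 1.5(Pb + 260) = 136 + 1.5Pb. Setting this equal to demand: 720 - 0.5Pb = 136 + 1.5Pb, so Pb = 292.
Sellers receive Ps = 292 + 260 = 552; Q' = 720 − 0.5·292 = 574.
ΔCS = ½(476.5 + 574)(487 − 292) = 102423.75; ΔPS = ½(476.5 + 574)(552 − 487) = 34141.25.
Government spending = 260 × 574 = 149240.
Net change = 102423.75 + 34141.25 − 149240 = -12675. The loss equals the DWL triangle ½·260·97.5.

Net change in total surplus = -£12675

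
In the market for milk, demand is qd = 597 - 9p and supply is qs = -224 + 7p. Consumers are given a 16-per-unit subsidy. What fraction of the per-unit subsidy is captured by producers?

Pre-subsidy: 597 - 9p = -224 + 7p gives p* = 51.3125, q* = 135.1875.
With the rebate, buyers effectively pay pb = ps − 16, where ps is the price sellers receive.
Demand in terms of ps becomes qd = 597 − 9(ps − 16) = 741 - 9ps. Setting this equal to supply: 741 - 9ps = -224 + 7ps, so ps = 60.3125.
Buyers pay pb = 60.3125 − 16 = 44.3125; q' = -224 + 7·60.3125 = 198.1875.
Buyers' price falls by p* − pb = 51.3125 − 44.3125 = 7; sellers' price rises by ps − p* = 60.3125 − 51.3125 = 9.
So producers capture 9/16 = 0.5625 of each unit of subsidy.

Producer share = 0.5625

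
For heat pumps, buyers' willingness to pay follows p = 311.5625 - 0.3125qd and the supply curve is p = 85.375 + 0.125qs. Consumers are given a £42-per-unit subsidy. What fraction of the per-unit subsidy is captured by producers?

Pre-subsidy: 311.5625 - 0.3125q = 85.375 + 0.125q gives q* = 517 and p* = 150.
With the rebate, buyers effectively pay pb = ps − 42, where ps is the price sellers receive.
On the curves, pb = 311.5625 - 0.3125q and ps = 85.375 + 0.125q; the wedge ps − pb = 42 gives 85.375 + 0.125q − (311.5625 - 0.3125q) = 42, so q' = 613.
Then pb = 311.5625 − 0.3125·613 = 120 and ps = 85.375 + 0.125·613 = 162.
Buyers' price falls by p* − pb = 150 − 120 = 30; sellers' price rises by ps − p* = 162 − 150 = 12.
So producers capture 12/42 = 2/7 of each unit of subsidy.

Producer share = 2/7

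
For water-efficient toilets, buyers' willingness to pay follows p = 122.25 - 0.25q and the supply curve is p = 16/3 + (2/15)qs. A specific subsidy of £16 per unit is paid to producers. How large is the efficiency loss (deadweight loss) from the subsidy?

Deadweight loss = 7680/23

Pre-subsidy: 122.25 - 0.25q = 16/3 + (2/15)q gives q* = 305 and p* = 46.
With the subsidy, sellers receive ps = pb + 16 for each unit, where pb is the price buyers pay.
On the curves, pb = 122.25 - 0.25q and ps = 16/3 + (2/15)q; the wedge ps − pb = 16 gives 16/3 + (2/15)q − (122.25 - 0.25q) = 16, so q' = 7975/23.
Then pb = 122.25 − 0.25·(7975/23) = 818/23 and ps = 16/3 + (2/15)·(7975/23) = 1186/23.
The subsidy expands output by 7975/23 − 305 = 960/23 past the efficient level; on those units the gap between marginal cost and willingness to pay runs from 0 up to 16.
DWL = ½ × 16 × 960/23 = 7680/23.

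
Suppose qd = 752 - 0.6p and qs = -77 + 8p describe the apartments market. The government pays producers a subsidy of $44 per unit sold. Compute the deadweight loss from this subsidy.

Pre-subsidy: 752 - 0.6p = -77 + 8p gives p* = 4145/43, q* = 29849/43.
With the subsidy, sellers receive ps = pb + 44 for each unit, where pb is the price buyers pay.
Supply in terms of pb becomes qs = -77 + 8(pb + 44) = 275 + 8pb. Setting this equal to demand: 752 - 0.6pb = 275 + 8pb, so pb = 2385/43.
Sellers receive ps = 2385/43 + 44 = 4277/43; q' = 752 − 0.6·(2385/43) = 30905/43.
The subsidy expands output by 30905/43 − 29849/43 = 1056/43 past the efficient level; on those units the gap between marginal cost and willingness to pay runs from 0 up to 44.
DWL = ½ × 44 × 1056/43 = 23232/43.

Deadweight loss = 23232/43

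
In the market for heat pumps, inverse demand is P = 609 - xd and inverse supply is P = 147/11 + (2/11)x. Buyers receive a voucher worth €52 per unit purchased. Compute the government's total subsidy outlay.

Government cost = €28496

Pre-subsidy: 609 - x = 147/11 + (2/11)x gives x* = 504 and P* = 105.
With the rebate, buyers effectively pay Pb = Ps − 52, where Ps is the price sellers receive.
On the curves, Pb = 609 - x and Ps = 147/11 + (2/11)x; the wedge Ps − Pb = 52 gives 147/11 + (2/11)x − (609 - x) = 52, so x' = 548.
Then Pb = 609 − 1·548 = 61 and Ps = 147/11 + (2/11)·548 = 113.
Government outlay = subsidy × quantity = 52 × 548 = 28496.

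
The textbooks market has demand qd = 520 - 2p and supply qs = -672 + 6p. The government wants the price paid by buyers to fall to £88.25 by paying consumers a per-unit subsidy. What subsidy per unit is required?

Required subsidy s = £81 per unit

At a buyer price of 88.25, quantity demanded is 520 − 2·88.25 = 343.5.
Sellers supply 343.5 only when they receive ps with -672 + 6·ps = 343.5, i.e. ps = 169.25.
s = ps − pb = 169.25 − 88.25 = 81.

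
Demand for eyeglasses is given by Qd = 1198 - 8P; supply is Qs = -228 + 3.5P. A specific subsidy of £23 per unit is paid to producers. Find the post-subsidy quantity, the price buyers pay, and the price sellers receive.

Q' = 262; buyers pay £117; sellers receive £140

Pre-subsidy: 1198 - 8P = -228 + 3.5P gives P* = 124, Q* = 206.
With the subsidy, sellers receive Ps = Pb + 23 for each unit, where Pb is the price buyers pay.
Supply in terms of Pb becomes Qs = -228 + 3.5(Pb + 23) = -147.5 + 3.5Pb. Setting this equal to demand: 1198 - 8Pb = -147.5 + 3.5Pb, so Pb = 117.
Sellers receive Ps = 117 + 23 = 140; Q' = 1198 − 8·117 = 262.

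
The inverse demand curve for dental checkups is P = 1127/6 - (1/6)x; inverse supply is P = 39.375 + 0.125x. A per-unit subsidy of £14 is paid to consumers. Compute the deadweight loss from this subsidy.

Pre-subsidy: 1127/6 - (1/6)x = 39.375 + 0.125x gives x* = 509 and P* = 103.
With the rebate, buyers effectively pay Pb = Ps − 14, where Ps is the price sellers receive.
On the curves, Pb = 1127/6 - (1/6)x and Ps = 39.375 + 0.125x; the wedge Ps − Pb = 14 gives 39.375 + 0.125x − (1127/6 - (1/6)x) = 14, so x' = 557.
Then Pb = 1127/6 − (1/6)·557 = 95 and Ps = 39.375 + 0.125·557 = 109.
The subsidy expands output by 557 − 509 = 48 past the efficient level; on those units the gap between marginal cost and willingness to pay runs from 0 up to 14.
DWL = ½ × 14 × 48 = 336.

Deadweight loss = £336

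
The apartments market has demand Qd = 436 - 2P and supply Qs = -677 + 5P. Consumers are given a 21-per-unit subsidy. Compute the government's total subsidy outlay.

Government cost = 3108

Pre-subsidy: 436 - 2P = -677 + 5P gives P* = 159, Q* = 118.
With the rebate, buyers effectively pay Pb = Ps − 21, where Ps is the price sellers receive.
Demand in terms of Ps becomes Qd = 436 − 2(Ps − 21) = 478 - 2Ps. Setting this equal to supply: 478 - 2Ps = -677 + 5Ps, so Ps = 165.
Buyers pay Pb = 165 − 21 = 144; Q' = -677 + 5·165 = 148.
Government outlay = subsidy × quantity = 21 × 148 = 3108.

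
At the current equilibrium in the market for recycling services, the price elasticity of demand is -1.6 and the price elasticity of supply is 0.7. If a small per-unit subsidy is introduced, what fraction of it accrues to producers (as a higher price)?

Producer share = 16/23

For a small subsidy around the equilibrium, the benefit split depends on the relative slopes, which at a point are proportional to the elasticities.
Buyer share = εs/(εs + |εd|) = 0.7/(0.7 + 1.6) = 7/23; seller share = |εd|/(εs + |εd|) = 16/23.
So producers capture 16/23 of the subsidy.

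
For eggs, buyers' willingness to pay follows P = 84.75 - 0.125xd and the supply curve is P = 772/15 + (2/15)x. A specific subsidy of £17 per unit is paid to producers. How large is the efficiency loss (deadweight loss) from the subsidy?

Deadweight loss = 17340/31

Pre-subsidy: 84.75 - 0.125x = 772/15 + (2/15)x gives x* = 3994/31 and P* = 2128/31.
With the subsidy, sellers receive Ps = Pb + 17 for each unit, where Pb is the price buyers pay.
On the curves, Pb = 84.75 - 0.125x and Ps = 772/15 + (2/15)x; the wedge Ps − Pb = 17 gives 772/15 + (2/15)x − (84.75 - 0.125x) = 17, so x' = 6034/31.
Then Pb = 84.75 − 0.125·(6034/31) = 1873/31 and Ps = 772/15 + (2/15)·(6034/31) = 2400/31.
The subsidy expands output by 6034/31 − 3994/31 = 2040/31 past the efficient level; on those units the gap between marginal cost and willingness to pay runs from 0 up to 17.
DWL = ½ × 17 × 2040/31 = 17340/31.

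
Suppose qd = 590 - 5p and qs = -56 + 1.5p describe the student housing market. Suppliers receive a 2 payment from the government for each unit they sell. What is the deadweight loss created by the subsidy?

Pre-subsidy: 590 - 5p = -56 + 1.5p gives p* = 1292/13, q* = 1210/13.
With the subsidy, sellers receive ps = pb + 2 for each unit, where pb is the price buyers pay.
Supply in terms of pb becomes qs = -56 + 1.5(pb + 2) = -53 + 1.5pb. Setting this equal to demand: 590 - 5pb = -53 + 1.5pb, so pb = 1286/13.
Sellers receive ps = 1286/13 + 2 = 1312/13; q' = 590 − 5·(1286/13) = 1240/13.
The subsidy expands output by 1240/13 − 1210/13 = 30/13 past the efficient level; on those units the gap between marginal cost and willingness to pay runs from 0 up to 2.
DWL = ½ × 2 × 30/13 = 30/13.

Deadweight loss = 30/13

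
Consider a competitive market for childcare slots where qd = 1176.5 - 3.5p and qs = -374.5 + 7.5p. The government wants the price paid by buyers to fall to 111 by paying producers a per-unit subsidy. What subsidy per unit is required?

At a buyer price of 111, quantity demanded is 1176.5 − 3.5·111 = 788.
Sellers supply 788 only when they receive ps with -374.5 + 7.5·ps = 788, i.e. ps = 155.
s = ps − pb = 155 − 111 = 44.

Required subsidy s = 44 per unit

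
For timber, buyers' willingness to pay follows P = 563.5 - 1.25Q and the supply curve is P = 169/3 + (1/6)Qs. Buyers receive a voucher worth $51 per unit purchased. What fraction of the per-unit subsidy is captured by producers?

Producer share = 2/17

Pre-subsidy: 563.5 - 1.25Q = 169/3 + (1/6)Q gives Q* = 358 and P* = 116.
With the rebate, buyers effectively pay Pb = Ps − 51, where Ps is the price sellers receive.
On the curves, Pb = 563.5 - 1.25Q and Ps = 169/3 + (1/6)Q; the wedge Ps − Pb = 51 gives 169/3 + (1/6)Q − (563.5 - 1.25Q) = 51, so Q' = 394.
Then Pb = 563.5 − 1.25·394 = 71 and Ps = 169/3 + (1/6)·394 = 122.
Buyers' price falls by P* − Pb = 116 − 71 = 45; sellers' price rises by Ps − P* = 122 − 116 = 6.
So producers capture 6/51 = 2/17 of each unit of subsidy.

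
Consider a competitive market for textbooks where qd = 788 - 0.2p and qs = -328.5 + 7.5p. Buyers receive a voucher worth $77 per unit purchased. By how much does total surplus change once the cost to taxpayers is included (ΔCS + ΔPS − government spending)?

Pre-subsidy: 788 - 0.2p = -328.5 + 7.5p gives p* = 145, q* = 759.
With the rebate, buyers effectively pay pb = ps − 77, where ps is the price sellers receive.
Demand in terms of ps becomes qd = 788 − 0.2(ps − 77) = 803.4 - 0.2ps. Setting this equal to supply: 803.4 - 0.2ps = -328.5 + 7.5ps, so ps = 147.
Buyers pay pb = 147 − 77 = 70; q' = -328.5 + 7.5·147 = 774.
ΔCS = ½(759 + 774)(145 − 70) = 57487.5; ΔPS = ½(759 + 774)(147 − 145) = 1533.
Government spending = 77 × 774 = 59598.
Net change = 57487.5 + 1533 − 59598 = -577.5. The loss equals the DWL triangle ½·77·15.

Net change in total surplus = -$577.5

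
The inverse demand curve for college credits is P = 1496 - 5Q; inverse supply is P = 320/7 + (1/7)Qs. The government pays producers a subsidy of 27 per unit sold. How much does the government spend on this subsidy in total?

Government cost = 7755.75

Pre-subsidy: 1496 - 5Q = 320/7 + (1/7)Q gives Q* = 282 and P* = 86.
With the subsidy, sellers receive Ps = Pb + 27 for each unit, where Pb is the price buyers pay.
On the curves, Pb = 1496 - 5Q and Ps = 320/7 + (1/7)Q; the wedge Ps − Pb = 27 gives 320/7 + (1/7)Q − (1496 - 5Q) = 27, so Q' = 287.25.
Then Pb = 1496 − 5·287.25 = 59.75 and Ps = 320/7 + (1/7)·287.25 = 86.75.
Government outlay = subsidy × quantity = 27 × 287.25 = 7755.75.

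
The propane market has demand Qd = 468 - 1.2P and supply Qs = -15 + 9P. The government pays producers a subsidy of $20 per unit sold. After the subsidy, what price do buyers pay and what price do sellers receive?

Pre-subsidy: 468 - 1.2P = -15 + 9P gives P* = 805/17, Q* = 6990/17.
With the subsidy, sellers receive Ps = Pb + 20 for each unit, where Pb is the price buyers pay.
Supply in terms of Pb becomes Qs = -15 + 9(Pb + 20) = 165 + 9Pb. Setting this equal to demand: 468 - 1.2Pb = 165 + 9Pb, so Pb = 505/17.
Sellers receive Ps = 505/17 + 20 = 845/17; Q' = 468 − 1.2·(505/17) = 7350/17.

Buyers pay 505/17; sellers receive 845/17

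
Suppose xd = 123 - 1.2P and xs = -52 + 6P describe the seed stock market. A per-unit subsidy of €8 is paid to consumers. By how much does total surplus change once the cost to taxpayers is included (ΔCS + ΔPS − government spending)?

Pre-subsidy: 123 - 1.2P = -52 + 6P gives P* = 875/36, x* = 563/6.
With the rebate, buyers effectively pay Pb = Ps − 8, where Ps is the price sellers receive.
Demand in terms of Ps becomes xd = 123 − 1.2(Ps − 8) = 132.6 - 1.2Ps. Setting this equal to supply: 132.6 - 1.2Ps = -52 + 6Ps, so Ps = 923/36.
Buyers pay Pb = 923/36 − 8 = 635/36; x' = -52 + 6·(923/36) = 611/6.
ΔCS = ½(563/6 + 611/6)(875/36 − 635/36) = 5870/9; ΔPS = ½(563/6 + 611/6)(923/36 − 875/36) = 1174/9.
Government spending = 8 × 611/6 = 2444/3.
Net change = 5870/9 + 1174/9 − 2444/3 = -32. The loss equals the DWL triangle ½·8·8.

Net change in total surplus = -€32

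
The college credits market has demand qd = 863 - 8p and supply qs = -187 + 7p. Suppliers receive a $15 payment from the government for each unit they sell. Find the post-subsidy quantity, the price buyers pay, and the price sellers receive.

Pre-subsidy: 863 - 8p = -187 + 7p gives p* = 70, q* = 303.
With the subsidy, sellers receive ps = pb + 15 for each unit, where pb is the price buyers pay.
Supply in terms of pb becomes qs = -187 + 7(pb + 15) = -82 + 7pb. Setting this equal to demand: 863 - 8pb = -82 + 7pb, so pb = 63.
Sellers receive ps = 63 + 15 = 78; q' = 863 − 8·63 = 359.

q' = 359; buyers pay $63; sellers receive $78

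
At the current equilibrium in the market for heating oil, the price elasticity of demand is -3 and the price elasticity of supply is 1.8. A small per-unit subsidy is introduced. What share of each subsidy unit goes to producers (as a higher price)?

For a small subsidy around the equilibrium, the benefit split depends on the relative slopes, which at a point are proportional to the elasticities.
Buyer share = εs/(εs + |εd|) = 1.8/(1.8 + 3) = 0.375; seller share = |εd|/(εs + |εd|) = 0.625.
So producers capture 0.625 of the subsidy.

Producer share = 0.625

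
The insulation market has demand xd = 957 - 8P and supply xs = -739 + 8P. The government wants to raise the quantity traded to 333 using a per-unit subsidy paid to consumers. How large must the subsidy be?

Required subsidy s = 56 per unit

At x = 333, invert demand for the buyer price: Pb = (957 − 333)/8 = 78; invert supply for the seller price: Ps = (333 − (-739))/8 = 134.
The subsidy must fill the gap: s = Ps − Pb = 134 − 78 = 56.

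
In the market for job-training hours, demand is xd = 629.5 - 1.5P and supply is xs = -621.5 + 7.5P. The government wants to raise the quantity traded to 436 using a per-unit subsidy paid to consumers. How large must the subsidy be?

At x = 436, invert demand for the buyer price: Pb = (629.5 − 436)/1.5 = 129; invert supply for the seller price: Ps = (436 − (-621.5))/7.5 = 141.
The subsidy must fill the gap: s = Ps − Pb = 141 − 129 = 12.

Required subsidy s = 12 per unit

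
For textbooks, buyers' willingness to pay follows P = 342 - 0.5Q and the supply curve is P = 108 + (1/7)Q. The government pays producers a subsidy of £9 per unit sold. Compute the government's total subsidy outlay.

Government cost = £3402

Pre-subsidy: 342 - 0.5Q = 108 + (1/7)Q gives Q* = 364 and P* = 160.
With the subsidy, sellers receive Ps = Pb + 9 for each unit, where Pb is the price buyers pay.
On the curves, Pb = 342 - 0.5Q and Ps = 108 + (1/7)Q; the wedge Ps − Pb = 9 gives 108 + (1/7)Q − (342 - 0.5Q) = 9, so Q' = 378.
Then Pb = 342 − 0.5·378 = 153 and Ps = 108 + (1/7)·378 = 162.
Government outlay = subsidy × quantity = 9 × 378 = 3402.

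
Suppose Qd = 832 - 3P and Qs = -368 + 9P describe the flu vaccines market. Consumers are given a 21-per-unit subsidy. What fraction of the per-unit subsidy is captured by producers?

Producer share = 0.25

Pre-subsidy: 832 - 3P = -368 + 9P gives P* = 100, Q* = 532.
With the rebate, buyers effectively pay Pb = Ps − 21, where Ps is the price sellers receive.
Demand in terms of Ps becomes Qd = 832 − 3(Ps − 21) = 895 - 3Ps. Setting this equal to supply: 895 - 3Ps = -368 + 9Ps, so Ps = 105.25.
Buyers pay Pb = 105.25 − 21 = 84.25; Q' = -368 + 9·105.25 = 579.25.
Buyers' price falls by P* − Pb = 100 − 84.25 = 15.75; sellers' price rises by Ps − P* = 105.25 − 100 = 5.25.
So producers capture 5.25/21 = 0.25 of each unit of subsidy.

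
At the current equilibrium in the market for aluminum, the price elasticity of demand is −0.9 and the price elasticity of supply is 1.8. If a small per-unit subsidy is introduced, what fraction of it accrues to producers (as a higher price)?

Producer share = 1/3

For a small subsidy around the equilibrium, the benefit split depends on the relative slopes, which at a point are proportional to the elasticities.
Buyer share = εs/(εs + |εd|) = 1.8/(1.8 + 0.9) = 2/3; seller share = |εd|/(εs + |εd|) = 1/3.
So producers capture 1/3 of the subsidy.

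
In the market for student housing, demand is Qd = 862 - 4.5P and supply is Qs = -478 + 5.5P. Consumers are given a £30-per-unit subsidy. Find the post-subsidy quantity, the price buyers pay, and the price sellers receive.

Pre-subsidy: 862 - 4.5P = -478 + 5.5P gives P* = 134, Q* = 259.
With the rebate, buyers effectively pay Pb = Ps − 30, where Ps is the price sellers receive.
Demand in terms of Ps becomes Qd = 862 − 4.5(Ps − 30) = 997 - 4.5Ps. Setting this equal to supply: 997 - 4.5Ps = -478 + 5.5Ps, so Ps = 147.5.
Buyers pay Pb = 147.5 − 30 = 117.5; Q' = -478 + 5.5·147.5 = 333.25.

Q' = 333.25; buyers pay £117.5; sellers receive £147.5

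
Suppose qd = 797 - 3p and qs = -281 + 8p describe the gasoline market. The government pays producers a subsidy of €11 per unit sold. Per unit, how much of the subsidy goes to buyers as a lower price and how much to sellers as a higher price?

Buyers gain €8 per unit; sellers gain €3 per unit

Pre-subsidy: 797 - 3p = -281 + 8p gives p* = 98, q* = 503.
With the subsidy, sellers receive ps = pb + 11 for each unit, where pb is the price buyers pay.
Supply in terms of pb becomes qs = -281 + 8(pb + 11) = -193 + 8pb. Setting this equal to demand: 797 - 3pb = -193 + 8pb, so pb = 90.
Sellers receive ps = 90 + 11 = 101; q' = 797 − 3·90 = 527.
Buyers' price falls by p* − pb = 98 − 90 = 8; sellers' price rises by ps − p* = 101 − 98 = 3.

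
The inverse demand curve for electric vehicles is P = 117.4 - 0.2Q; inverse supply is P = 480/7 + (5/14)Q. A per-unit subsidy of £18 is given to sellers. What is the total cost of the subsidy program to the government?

Government cost = 28068/13

Pre-subsidy: 117.4 - 0.2Q = 480/7 + (5/14)Q gives Q* = 3418/39 and P* = 3895/39.
With the subsidy, sellers receive Ps = Pb + 18 for each unit, where Pb is the price buyers pay.
On the curves, Pb = 117.4 - 0.2Q and Ps = 480/7 + (5/14)Q; the wedge Ps − Pb = 18 gives 480/7 + (5/14)Q − (117.4 - 0.2Q) = 18, so Q' = 4678/39.
Then Pb = 117.4 − 0.2·(4678/39) = 3643/39 and Ps = 480/7 + (5/14)·(4678/39) = 4345/39.
Government outlay = subsidy × quantity = 18 × 4678/39 = 28068/13.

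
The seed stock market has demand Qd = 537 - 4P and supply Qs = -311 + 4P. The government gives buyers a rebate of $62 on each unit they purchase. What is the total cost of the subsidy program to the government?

Government cost = $14694

Pre-subsidy: 537 - 4P = -311 + 4P gives P* = 106, Q* = 113.
With the rebate, buyers effectively pay Pb = Ps − 62, where Ps is the price sellers receive.
Demand in terms of Ps becomes Qd = 537 − 4(Ps − 62) = 785 - 4Ps. Setting this equal to supply: 785 - 4Ps = -311 + 4Ps, so Ps = 137.
Buyers pay Pb = 137 − 62 = 75; Q' = -311 + 4·137 = 237.
Government outlay = subsidy × quantity = 62 × 237 = 14694.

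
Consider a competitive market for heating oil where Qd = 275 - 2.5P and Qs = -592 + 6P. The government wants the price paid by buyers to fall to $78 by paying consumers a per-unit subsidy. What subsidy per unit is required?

Required subsidy s = $34 per unit

At a buyer price of 78, quantity demanded is 275 − 2.5·78 = 80.
Sellers supply 80 only when they receive Ps with -592 + 6·Ps = 80, i.e. Ps = 112.
s = Ps − Pb = 112 − 78 = 34.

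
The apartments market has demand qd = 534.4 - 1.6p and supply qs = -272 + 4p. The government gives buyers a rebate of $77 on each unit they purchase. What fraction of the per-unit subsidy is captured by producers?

Pre-subsidy: 534.4 - 1.6p = -272 + 4p gives p* = 144, q* = 304.
With the rebate, buyers effectively pay pb = ps − 77, where ps is the price sellers receive.
Demand in terms of ps becomes qd = 534.4 − 1.6(ps − 77) = 657.6 - 1.6ps. Setting this equal to supply: 657.6 - 1.6ps = -272 + 4ps, so ps = 166.
Buyers pay pb = 166 − 77 = 89; q' = -272 + 4·166 = 392.
Buyers' price falls by p* − pb = 144 − 89 = 55; sellers' price rises by ps − p* = 166 − 144 = 22.
So producers capture 22/77 = 2/7 of each unit of subsidy.

Producer share = 2/7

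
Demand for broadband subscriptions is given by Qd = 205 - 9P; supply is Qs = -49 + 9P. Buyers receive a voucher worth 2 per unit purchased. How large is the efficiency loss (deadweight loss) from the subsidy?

Deadweight loss = 9

Pre-subsidy: 205 - 9P = -49 + 9P gives P* = 127/9, Q* = 78.
With the rebate, buyers effectively pay Pb = Ps − 2, where Ps is the price sellers receive.
Demand in terms of Ps becomes Qd = 205 − 9(Ps − 2) = 223 - 9Ps. Setting this equal to supply: 223 - 9Ps = -49 + 9Ps, so Ps = 136/9.
Buyers pay Pb = 136/9 − 2 = 118/9; Q' = -49 + 9·(136/9) = 87.
The subsidy expands output by 87 − 78 = 9 past the efficient level; on those units the gap between marginal cost and willingness to pay runs from 0 up to 2.
DWL = ½ × 2 × 9 = 9.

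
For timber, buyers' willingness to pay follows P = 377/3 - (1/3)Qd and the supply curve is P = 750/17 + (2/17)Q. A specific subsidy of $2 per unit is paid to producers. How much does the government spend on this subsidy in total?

Pre-subsidy: 377/3 - (1/3)Q = 750/17 + (2/17)Q gives Q* = 4159/23 and P* = 1504/23.
With the subsidy, sellers receive Ps = Pb + 2 for each unit, where Pb is the price buyers pay.
On the curves, Pb = 377/3 - (1/3)Q and Ps = 750/17 + (2/17)Q; the wedge Ps − Pb = 2 gives 750/17 + (2/17)Q − (377/3 - (1/3)Q) = 2, so Q' = 4261/23.
Then Pb = 377/3 − (1/3)·(4261/23) = 1470/23 and Ps = 750/17 + (2/17)·(4261/23) = 1516/23.
Government outlay = subsidy × quantity = 2 × 4261/23 = 8522/23.

Government cost = 8522/23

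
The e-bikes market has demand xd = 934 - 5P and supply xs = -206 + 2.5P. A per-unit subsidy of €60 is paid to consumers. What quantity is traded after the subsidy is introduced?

x' = 274

Pre-subsidy: 934 - 5P = -206 + 2.5P gives P* = 152, x* = 174.
With the rebate, buyers effectively pay Pb = Ps − 60, where Ps is the price sellers receive.
Demand in terms of Ps becomes xd = 934 − 5(Ps − 60) = 1234 - 5Ps. Setting this equal to supply: 1234 - 5Ps = -206 + 2.5Ps, so Ps = 192.
Buyers pay Pb = 192 − 60 = 132; x' = -206 + 2.5·192 = 274.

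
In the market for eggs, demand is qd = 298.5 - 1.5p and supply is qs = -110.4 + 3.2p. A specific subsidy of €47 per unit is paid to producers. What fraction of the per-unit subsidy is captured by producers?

Producer share = 15/47

Pre-subsidy: 298.5 - 1.5p = -110.4 + 3.2p gives p* = 87, q* = 168.
With the subsidy, sellers receive ps = pb + 47 for each unit, where pb is the price buyers pay.
Supply in terms of pb becomes qs = -110.4 + 3.2(pb + 47) = 40 + 3.2pb. Setting this equal to demand: 298.5 - 1.5pb = 40 + 3.2pb, so pb = 55.
Sellers receive ps = 55 + 47 = 102; q' = 298.5 − 1.5·55 = 216.
Buyers' price falls by p* − pb = 87 − 55 = 32; sellers' price rises by ps − p* = 102 − 87 = 15.
So producers capture 15/47 = 15/47 of each unit of subsidy.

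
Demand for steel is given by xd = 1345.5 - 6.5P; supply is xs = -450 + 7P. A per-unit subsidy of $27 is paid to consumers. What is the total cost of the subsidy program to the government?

Pre-subsidy: 1345.5 - 6.5P = -450 + 7P gives P* = 133, x* = 481.
With the rebate, buyers effectively pay Pb = Ps − 27, where Ps is the price sellers receive.
Demand in terms of Ps becomes xd = 1345.5 − 6.5(Ps − 27) = 1521 - 6.5Ps. Setting this equal to supply: 1521 - 6.5Ps = -450 + 7Ps, so Ps = 146.
Buyers pay Pb = 146 − 27 = 119; x' = -450 + 7·146 = 572.
Government outlay = subsidy × quantity = 27 × 572 = 15444.

Government cost = $15444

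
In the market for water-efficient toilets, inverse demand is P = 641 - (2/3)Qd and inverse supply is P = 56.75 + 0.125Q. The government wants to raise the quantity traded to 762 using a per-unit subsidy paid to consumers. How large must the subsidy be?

Required subsidy s = 19 per unit

At Q = 762, from the demand curve buyers pay Pb = 641 − (2/3)·762 = 133; from the supply curve sellers need Ps = 56.75 + 0.125·762 = 152.
The subsidy must fill the gap: s = Ps − Pb = 152 − 133 = 19.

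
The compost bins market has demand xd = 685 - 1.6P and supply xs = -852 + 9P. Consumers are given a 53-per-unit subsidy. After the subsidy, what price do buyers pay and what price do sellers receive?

Pre-subsidy: 685 - 1.6P = -852 + 9P gives P* = 145, x* = 453.
With the rebate, buyers effectively pay Pb = Ps − 53, where Ps is the price sellers receive.
Demand in terms of Ps becomes xd = 685 − 1.6(Ps − 53) = 769.8 - 1.6Ps. Setting this equal to supply: 769.8 - 1.6Ps = -852 + 9Ps, so Ps = 153.
Buyers pay Pb = 153 − 53 = 100; x' = -852 + 9·153 = 525.

Buyers pay 100; sellers receive 153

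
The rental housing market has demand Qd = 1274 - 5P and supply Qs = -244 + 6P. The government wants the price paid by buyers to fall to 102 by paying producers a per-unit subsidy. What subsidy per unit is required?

Required subsidy s = 66 per unit

At a buyer price of 102, quantity demanded is 1274 − 5·102 = 764.
Sellers supply 764 only when they receive Ps with -244 + 6·Ps = 764, i.e. Ps = 168.
s = Ps − Pb = 168 − 102 = 66.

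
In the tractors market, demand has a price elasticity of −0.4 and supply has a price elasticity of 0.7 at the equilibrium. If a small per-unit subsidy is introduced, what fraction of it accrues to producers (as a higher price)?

Producer share = 4/11

For a small subsidy around the equilibrium, the benefit split depends on the relative slopes, which at a point are proportional to the elasticities.
Buyer share = εs/(εs + |εd|) = 0.7/(0.7 + 0.4) = 7/11; seller share = |εd|/(εs + |εd|) = 4/11.
So producers capture 4/11 of the subsidy.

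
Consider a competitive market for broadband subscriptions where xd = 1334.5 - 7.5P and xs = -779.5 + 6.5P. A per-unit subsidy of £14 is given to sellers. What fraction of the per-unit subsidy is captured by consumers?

Pre-subsidy: 1334.5 - 7.5P = -779.5 + 6.5P gives P* = 151, x* = 202.
With the subsidy, sellers receive Ps = Pb + 14 for each unit, where Pb is the price buyers pay.
Supply in terms of Pb becomes xs = -779.5 + 6.5(Pb + 14) = -688.5 + 6.5Pb. Setting this equal to demand: 1334.5 - 7.5Pb = -688.5 + 6.5Pb, so Pb = 144.5.
Sellers receive Ps = 144.5 + 14 = 158.5; x' = 1334.5 − 7.5·144.5 = 250.75.
Buyers' price falls by P* − Pb = 151 − 144.5 = 6.5; sellers' price rises by Ps − P* = 158.5 − 151 = 7.5.
So consumers capture 6.5/14 = 13/28 of each unit of subsidy.

Consumer share = 13/28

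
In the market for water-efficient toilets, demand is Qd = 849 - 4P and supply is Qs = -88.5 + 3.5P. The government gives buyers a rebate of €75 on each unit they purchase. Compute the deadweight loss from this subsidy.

Pre-subsidy: 849 - 4P = -88.5 + 3.5P gives P* = 125, Q* = 349.
With the rebate, buyers effectively pay Pb = Ps − 75, where Ps is the price sellers receive.
Demand in terms of Ps becomes Qd = 849 − 4(Ps − 75) = 1149 - 4Ps. Setting this equal to supply: 1149 - 4Ps = -88.5 + 3.5Ps, so Ps = 165.
Buyers pay Pb = 165 − 75 = 90; Q' = -88.5 + 3.5·165 = 489.
The subsidy expands output by 489 − 349 = 140 past the efficient level; on those units the gap between marginal cost and willingness to pay runs from 0 up to 75.
DWL = ½ × 75 × 140 = 5250.

Deadweight loss = €5250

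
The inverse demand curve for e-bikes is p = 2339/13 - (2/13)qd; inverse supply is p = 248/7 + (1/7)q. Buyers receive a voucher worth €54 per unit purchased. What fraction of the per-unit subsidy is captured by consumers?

Pre-subsidy: 2339/13 - (2/13)q = 248/7 + (1/7)q gives q* = 487 and p* = 105.
With the rebate, buyers effectively pay pb = ps − 54, where ps is the price sellers receive.
On the curves, pb = 2339/13 - (2/13)q and ps = 248/7 + (1/7)q; the wedge ps − pb = 54 gives 248/7 + (1/7)q − (2339/13 - (2/13)q) = 54, so q' = 669.
Then pb = 2339/13 − (2/13)·669 = 77 and ps = 248/7 + (1/7)·669 = 131.
Buyers' price falls by p* − pb = 105 − 77 = 28; sellers' price rises by ps − p* = 131 − 105 = 26.
So consumers capture 28/54 = 14/27 of each unit of subsidy.

Consumer share = 14/27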